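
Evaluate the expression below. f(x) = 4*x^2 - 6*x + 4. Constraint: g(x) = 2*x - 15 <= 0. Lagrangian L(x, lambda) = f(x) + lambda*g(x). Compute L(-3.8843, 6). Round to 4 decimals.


Step 1: Evaluate f(x).
f(-3.8843) = 4*(-3.8843)^2 - 6*(-3.8843) + 4 = 87.6569
Step 2: Evaluate g(x).
g(-3.8843) = 2*-3.8843 - 15 = -22.7686
Step 3: Compute Lagrangian.
L = 87.6569 + 6*-22.7686 = -48.9547


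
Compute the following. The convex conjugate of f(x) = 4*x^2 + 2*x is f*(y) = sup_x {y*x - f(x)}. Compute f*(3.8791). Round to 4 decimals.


f*(y) = sup_x {y*x - a*x^2 - b*x} = sup_x {(y-b)*x - a*x^2}
FOC: (y - b) - 2a*x = 0 => x* = (y - b)/(2a)
x* = (3.8791 - 2)/(2*4) = 0.2349
f*(3.8791) = (y-b)^2/(4a) = (3.8791 - 2)^2/(4*4)
= 3.531/16 = 0.2207


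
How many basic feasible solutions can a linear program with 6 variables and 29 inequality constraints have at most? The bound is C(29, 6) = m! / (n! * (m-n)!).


Each vertex corresponds to some choice of n active constraints out of m, so the number of vertices is at most C(m, n) = m! / (n!(m-n)!).
m = 29, n = 6
Numerator: 29 * 28 * 27 * 26 * 25 * 24
Denominator: 6! = 720
C(29, 6) = 475020


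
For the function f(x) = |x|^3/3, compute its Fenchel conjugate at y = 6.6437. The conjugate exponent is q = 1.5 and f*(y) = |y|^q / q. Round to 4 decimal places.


The conjugate exponent q satisfies 1/p + 1/q = 1.
p = 3, so q = 3/(3 - 1) = 1.5
|y|^q = 6.6437^1.5 = 17.1244
f*(6.6437) = 17.1244 / 1.5 = 11.4163


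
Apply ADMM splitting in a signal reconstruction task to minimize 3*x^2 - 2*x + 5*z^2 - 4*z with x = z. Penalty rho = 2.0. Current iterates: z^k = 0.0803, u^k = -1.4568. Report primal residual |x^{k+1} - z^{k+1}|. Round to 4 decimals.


ADMM iteration with rho = 2.0, z^k = 0.0803, u^k = -1.4568
Step 1: x-update.
Minimize 3*x^2 - 2*x + (2.0/2)*(x - 0.0803 - 1.4568)^2
FOC: (2*3 + 2.0)*x = 2 + 2.0*(0.0803 + 1.4568)
x^{k+1} = 0.6343
Step 2: z-update.
Minimize 5*z^2 - 4*z + (2.0/2)*(0.6343 - z - 1.4568)^2
FOC: (2*5 + 2.0)*z = 4 + 2.0*(0.6343 - 1.4568)
z^{k+1} = 0.1962
Step 3: u-update.
u^{k+1} = -1.4568 + 0.6343 - 0.1962 = -1.0188
Step 4: Primal residual = |0.6343 - 0.1962| = 0.438


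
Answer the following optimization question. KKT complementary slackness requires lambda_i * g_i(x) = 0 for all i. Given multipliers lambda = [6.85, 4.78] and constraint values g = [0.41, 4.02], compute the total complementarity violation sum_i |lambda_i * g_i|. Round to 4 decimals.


KKT complementary slackness check:
lambda_1 * g_1 = 6.85 * 0.41 = 2.8085
lambda_2 * g_2 = 4.78 * 4.02 = 19.2156
Total violation = 2.8085 + 19.2156 = 22.0241


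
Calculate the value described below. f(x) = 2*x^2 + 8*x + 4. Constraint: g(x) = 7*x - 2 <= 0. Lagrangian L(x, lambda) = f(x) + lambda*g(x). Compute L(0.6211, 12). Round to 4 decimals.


Step 1: Evaluate f(x).
f(0.6211) = 2*0.6211^2 + 8*0.6211 + 4 = 9.7403
Step 2: Evaluate g(x).
g(0.6211) = 7*0.6211 - 2 = 2.3477
Step 3: Compute Lagrangian.
L = 9.7403 + 12*2.3477 = 37.9127


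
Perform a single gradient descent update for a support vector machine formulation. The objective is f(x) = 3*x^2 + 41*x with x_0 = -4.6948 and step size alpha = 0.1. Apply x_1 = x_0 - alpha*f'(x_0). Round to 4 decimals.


We compute the gradient at x_0 and apply the update.
f'(x) = 6*x + 41
f'(-4.6948) = 6*-4.6948 + 41 = 12.8312
x_1 = -4.6948 - 0.1*12.8312 = -5.9779


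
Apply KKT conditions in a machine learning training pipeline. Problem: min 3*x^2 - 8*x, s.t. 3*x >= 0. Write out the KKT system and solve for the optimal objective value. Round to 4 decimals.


Step 1: Try lambda = 0 (constraint inactive).
Stationarity: 2*3*x - 8 = 0
x* = 8/(2*3) = 4/3 = 1.3333 (rounded; the exact value 4/3 is used below)
Check constraint: 3*1.3333 = 3.9999 >= 0 -- satisfied.
Step 2: Compute optimal value.
f(x*) = 3*(4/3)^2 - 8*(4/3) = -5.3333


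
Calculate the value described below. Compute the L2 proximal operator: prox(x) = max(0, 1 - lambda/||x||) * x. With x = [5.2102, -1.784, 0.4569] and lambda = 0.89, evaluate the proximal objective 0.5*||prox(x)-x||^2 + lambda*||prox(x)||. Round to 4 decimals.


Step 1: Compute ||x||.
||x|| = 5.5261
Step 2: Compute scaling factor.
scale = max(0, 1 - 0.89/5.5261) = 0.8389
Step 3: prox(x) = [4.3711, -1.4967, 0.3833]
||prox(x)|| = 4.6361
Step 4: Proximal objective.
0.5*||prox-x||^2 = 0.3961
lambda*||prox|| = 4.1261
Total = 4.5222


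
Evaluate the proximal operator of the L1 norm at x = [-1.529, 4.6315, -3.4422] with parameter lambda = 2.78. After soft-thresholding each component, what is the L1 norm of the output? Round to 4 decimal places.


Soft-thresholding with lambda = 2.78:
prox(-1.529) = sign(-1.529)*max(|-1.529| - 2.78, 0) = 0.0
prox(4.6315) = sign(4.6315)*max(|4.6315| - 2.78, 0) = 1.8515
prox(-3.4422) = sign(-3.4422)*max(|-3.4422| - 2.78, 0) = -0.6622
prox(x) = [0.0, 1.8515, -0.6622]
||prox(x)||_1 = 0.0 + 1.8515 + 0.6622 = 2.5137


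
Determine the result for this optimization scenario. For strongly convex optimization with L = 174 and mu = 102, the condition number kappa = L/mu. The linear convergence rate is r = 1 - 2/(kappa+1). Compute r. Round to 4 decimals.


Step 1: Compute the condition number.
kappa = L/mu = 174/102 = 1.7059
Step 2: Compute the convergence rate.
r = 1 - 2/(kappa + 1) = 1 - 2*mu/(L + mu) = (L - mu)/(L + mu) = 72/276 = 0.2609


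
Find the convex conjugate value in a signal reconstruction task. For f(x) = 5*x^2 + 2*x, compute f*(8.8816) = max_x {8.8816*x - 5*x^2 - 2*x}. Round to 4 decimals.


f*(y) = sup_x {y*x - a*x^2 - b*x} = sup_x {(y-b)*x - a*x^2}
FOC: (y - b) - 2a*x = 0 => x* = (y - b)/(2a)
x* = (8.8816 - 2)/(2*5) = 0.6882
f*(8.8816) = (y-b)^2/(4a) = (8.8816 - 2)^2/(4*5)
= 47.3564/20 = 2.3678


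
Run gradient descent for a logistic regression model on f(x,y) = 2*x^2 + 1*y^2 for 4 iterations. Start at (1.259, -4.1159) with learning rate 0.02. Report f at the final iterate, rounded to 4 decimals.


Gradient descent on f(x,y) = 2*x^2 + 1*y^2.
Starting point: (1.259, -4.1159), alpha = 0.02
Step 1: grad_x = 2*2*1.259 = 5.036, grad_y = 2*1*-4.1159 = -8.2318
  x_1 = 1.259 - 0.02*5.036 = 1.1583
  y_1 = -4.1159 - 0.02*-8.2318 = -3.9513
Step 2: grad_x = 2*2*1.1583 = 4.6331, grad_y = 2*1*-3.9513 = -7.9025
  x_2 = 1.1583 - 0.02*4.6331 = 1.0656
  y_2 = -3.9513 - 0.02*-7.9025 = -3.7932
Step 3: grad_x = 2*2*1.0656 = 4.2625, grad_y = 2*1*-3.7932 = -7.5864
  x_3 = 1.0656 - 0.02*4.2625 = 0.9804
  y_3 = -3.7932 - 0.02*-7.5864 = -3.6415
Step 4: grad_x = 2*2*0.9804 = 3.9215, grad_y = 2*1*-3.6415 = -7.283
  x_4 = 0.9804 - 0.02*3.9215 = 0.9019
  y_4 = -3.6415 - 0.02*-7.283 = -3.4958
f(0.9019, -3.4958) = 2*0.9019^2 + 1*(-3.4958)^2 = 13.8478


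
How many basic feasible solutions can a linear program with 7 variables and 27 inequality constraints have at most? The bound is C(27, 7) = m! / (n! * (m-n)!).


Each vertex corresponds to some choice of n active constraints out of m, so the number of vertices is at most C(m, n) = m! / (n!(m-n)!).
m = 27, n = 7
Numerator: 27 * 26 * 25 * 24 * 23 * 22 * 21
Denominator: 7! = 5040
C(27, 7) = 888030


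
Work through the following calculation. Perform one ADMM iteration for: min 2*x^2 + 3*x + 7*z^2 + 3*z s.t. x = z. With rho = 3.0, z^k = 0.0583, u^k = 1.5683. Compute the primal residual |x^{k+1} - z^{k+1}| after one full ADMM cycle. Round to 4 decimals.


ADMM iteration with rho = 3.0, z^k = 0.0583, u^k = 1.5683
Step 1: x-update.
Minimize 2*x^2 + 3*x + (3.0/2)*(x - 0.0583 + 1.5683)^2
FOC: (2*2 + 3.0)*x = -3 + 3.0*(0.0583 - 1.5683)
x^{k+1} = -1.0757
Step 2: z-update.
Minimize 7*z^2 + 3*z + (3.0/2)*(-1.0757 - z + 1.5683)^2
FOC: (2*7 + 3.0)*z = -3 + 3.0*(-1.0757 + 1.5683)
z^{k+1} = -0.0895
Step 3: u-update.
u^{k+1} = 1.5683 - 1.0757 + 0.0895 = 0.5821
Step 4: Primal residual = |-1.0757 + 0.0895| = 0.9862


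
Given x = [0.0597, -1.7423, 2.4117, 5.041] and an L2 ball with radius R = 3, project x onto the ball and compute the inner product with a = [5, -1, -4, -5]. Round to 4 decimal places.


Step 1: Compute ||x|| (intermediates to 6 decimals).
||x|| = sqrt(0.0597^2 + (-1.7423)^2 + 2.4117^2 + 5.041^2) = 5.853815
Step 2: Project.
Since ||x|| > R, scale = R/||x|| = 3/5.853815 = 0.512486, proj(x) = scale * x
proj(x) = [0.030595, -0.892904, 1.235962, 2.583442]
Step 3: Dot product.
a^T * proj(x) = 5*0.030595 - 1*(-0.892904) - 4*1.235962 - 5*2.583442 = -16.8152


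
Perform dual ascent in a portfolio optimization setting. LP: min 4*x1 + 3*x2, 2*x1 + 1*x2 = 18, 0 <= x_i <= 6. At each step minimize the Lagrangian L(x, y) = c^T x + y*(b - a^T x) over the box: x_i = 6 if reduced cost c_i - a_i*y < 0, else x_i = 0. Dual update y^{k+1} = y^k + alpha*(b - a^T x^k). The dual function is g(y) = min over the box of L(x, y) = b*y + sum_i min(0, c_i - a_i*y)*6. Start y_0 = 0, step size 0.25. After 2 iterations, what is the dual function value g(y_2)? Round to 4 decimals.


Dual ascent for LP: min 4*x1 + 3*x2, 2*x1 + 1*x2 = 18, 0 <= x_i <= 6
Step 1: y^k = 0.0, reduced costs: (4.0, 3.0)
  x^k = (0.0, 0.0), subgradient = b - a^T x = 18.0
  y^{k+1} = 0.0 + 0.25*18.0 = 4.5
Step 2: y^k = 4.5, reduced costs: (-5.0, -1.5)
  x^k = (6.0, 6.0), subgradient = b - a^T x = 0.0
  y^{k+1} = 4.5 + 0.25*0.0 = 4.5
Dual objective at y_2 = 4.5: reduced costs (-5.0, -1.5), box minimizer x = (6.0, 6.0)
g(y_2) = b*y + (c1 - a1*y)*x1 + (c2 - a2*y)*x2 = 18*4.5 + (-5.0)*6.0 + (-1.5)*6.0 = 81.0 - 30.0 - 9.0 = 42.0


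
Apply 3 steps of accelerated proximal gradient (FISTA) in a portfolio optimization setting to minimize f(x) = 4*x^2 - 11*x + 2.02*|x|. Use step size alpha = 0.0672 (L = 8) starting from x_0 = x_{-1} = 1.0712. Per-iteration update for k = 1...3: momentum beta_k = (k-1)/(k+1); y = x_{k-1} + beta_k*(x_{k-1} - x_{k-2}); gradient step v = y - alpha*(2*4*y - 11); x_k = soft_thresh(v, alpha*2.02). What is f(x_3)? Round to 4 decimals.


FISTA on f(x) = 4*x^2 - 11*x + 2.02*|x|
L = 8, alpha = 0.0672
Iteration 1: beta = 0.0, y = 1.0712 + 0.0*(1.0712 - 1.0712) = 1.0712
  grad(y) = -2.4304, v = y - alpha*grad = 1.2345
  prox(v) = soft_thresh(1.2345, 0.1357) = 1.0988
Iteration 2: beta = 0.3333, y = 1.0988 + 0.3333*(1.0988 - 1.0712) = 1.108
  grad(y) = -2.1362, v = y - alpha*grad = 1.2515
  prox(v) = soft_thresh(1.2515, 0.1357) = 1.1158
Iteration 3: beta = 0.5, y = 1.1158 + 0.5*(1.1158 - 1.0988) = 1.1243
  grad(y) = -2.0057, v = y - alpha*grad = 1.2591
  prox(v) = soft_thresh(1.2591, 0.1357) = 1.1233
f(x_3) = 4*1.1233^2 - 11*1.1233 + 2.02*|1.1233| = -5.04


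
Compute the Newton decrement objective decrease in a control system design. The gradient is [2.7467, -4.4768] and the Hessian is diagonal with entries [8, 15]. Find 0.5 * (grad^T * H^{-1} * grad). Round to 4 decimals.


Step 1: H is diagonal, so H^(-1) * g = [0.3433, -0.2985].
Step 2: g^T H^(-1) g = sum_i g_i^2 / H_ii
  = (2.7467)^2/8 + (-4.4768)^2/15
  = 0.943 + 1.3361 = 2.2792
Step 3: Objective decrease = 0.5 * g^T H^(-1) g = 1.1396


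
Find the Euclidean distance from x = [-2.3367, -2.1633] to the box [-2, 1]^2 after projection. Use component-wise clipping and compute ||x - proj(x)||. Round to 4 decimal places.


Project each component onto [-2, 1].
clip(-2.3367) = -2.0, clip(-2.1633) = -2.0
Projection = [-2.0, -2.0]
Squared diffs: [0.1134, 0.0267]
Distance = sqrt(0.1401) = 0.3742


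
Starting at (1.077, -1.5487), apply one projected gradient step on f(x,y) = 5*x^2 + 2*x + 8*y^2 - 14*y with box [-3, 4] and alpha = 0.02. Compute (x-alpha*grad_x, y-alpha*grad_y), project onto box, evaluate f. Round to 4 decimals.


Step 1: Compute gradient at (1.077, -1.5487).
grad_x = 2*5*1.077 + 2 = 12.77
grad_y = 2*8*-1.5487 - 14 = -38.7792
Step 2: Gradient step.
x_raw = 1.077 - 0.02*12.77 = 0.8216
y_raw = -1.5487 - 0.02*-38.7792 = -0.7731
Step 3: Project onto [-3, 4].
x_proj = clip(0.8216) = 0.8216
y_proj = clip(-0.7731) = -0.7731
Step 4: Evaluate f.
f(0.8216, -0.7731) = 20.6236


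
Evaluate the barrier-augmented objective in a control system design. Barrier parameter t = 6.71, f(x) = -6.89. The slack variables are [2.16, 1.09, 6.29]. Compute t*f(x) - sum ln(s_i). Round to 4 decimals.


Step 1: Compute log-barrier.
ln values: [0.7701, 0.0862, 1.839]
phi = -(0.7701 + 0.0862 + 1.839) = -2.6952
Step 2: Compute augmented objective.
t*f(x) = 6.71*-6.89 = -46.2319
Total = -46.2319 - 2.6952 = -48.9271


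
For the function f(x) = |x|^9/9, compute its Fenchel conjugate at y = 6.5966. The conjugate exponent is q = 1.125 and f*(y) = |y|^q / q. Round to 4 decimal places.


The conjugate exponent q satisfies 1/p + 1/q = 1.
p = 9, so q = 9/(9 - 1) = 1.125
|y|^q = 6.5966^1.125 = 8.3509
f*(6.5966) = 8.3509 / 1.125 = 7.4231


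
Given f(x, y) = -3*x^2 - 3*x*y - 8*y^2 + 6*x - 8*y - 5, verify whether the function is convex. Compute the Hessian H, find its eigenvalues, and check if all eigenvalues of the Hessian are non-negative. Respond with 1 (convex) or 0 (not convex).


The Hessian of f(x,y) = -3*x^2 - 3*x*y - 8*y^2 + 6*x - 8*y - 5 is:
H = [[-6, -3], [-3, -16]]
Trace = -6 - 16 = -22
Determinant = -6*-16 - (-3)^2 = 87
Discriminant = (-22)^2 - 4*87 = 136.0
Eigenvalues: lambda_1 = -16.831, lambda_2 = -5.169
The function is not convex.

0


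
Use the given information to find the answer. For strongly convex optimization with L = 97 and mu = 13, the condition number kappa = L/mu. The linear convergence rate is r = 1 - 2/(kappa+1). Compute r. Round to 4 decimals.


Step 1: Compute the condition number.
kappa = L/mu = 97/13 = 7.4615
Step 2: Compute the convergence rate.
r = 1 - 2/(kappa + 1) = 1 - 2*mu/(L + mu) = (L - mu)/(L + mu) = 84/110 = 0.7636


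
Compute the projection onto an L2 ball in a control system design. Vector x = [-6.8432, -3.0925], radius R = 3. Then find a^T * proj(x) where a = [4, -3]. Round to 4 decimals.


Step 1: Compute ||x|| (intermediates to 6 decimals).
||x|| = sqrt((-6.8432)^2 + (-3.0925)^2) = 7.509523
Step 2: Project.
Since ||x|| > R, scale = R/||x|| = 3/7.509523 = 0.399493, proj(x) = scale * x
proj(x) = [-2.73381, -1.235432]
Step 3: Dot product.
a^T * proj(x) = 4*(-2.73381) - 3*(-1.235432) = -7.2289


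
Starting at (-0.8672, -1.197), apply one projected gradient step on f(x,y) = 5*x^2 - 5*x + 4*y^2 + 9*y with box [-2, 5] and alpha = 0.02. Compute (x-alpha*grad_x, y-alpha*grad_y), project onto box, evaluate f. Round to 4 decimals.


Step 1: Compute gradient at (-0.8672, -1.197).
grad_x = 2*5*-0.8672 - 5 = -13.672
grad_y = 2*4*-1.197 + 9 = -0.576
Step 2: Gradient step.
x_raw = -0.8672 - 0.02*-13.672 = -0.5938
y_raw = -1.197 - 0.02*-0.576 = -1.1855
Step 3: Project onto [-2, 5].
x_proj = clip(-0.5938) = -0.5938
y_proj = clip(-1.1855) = -1.1855
Step 4: Evaluate f.
f(-0.5938, -1.1855) = -0.3163


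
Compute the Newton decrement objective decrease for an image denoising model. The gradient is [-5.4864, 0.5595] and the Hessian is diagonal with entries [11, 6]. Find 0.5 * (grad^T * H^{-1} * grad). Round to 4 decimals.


Step 1: H is diagonal, so H^(-1) * g = [-0.4988, 0.0933].
Step 2: g^T H^(-1) g = sum_i g_i^2 / H_ii
  = (-5.4864)^2/11 + (0.5595)^2/6
  = 2.7364 + 0.0522 = 2.7886
Step 3: Objective decrease = 0.5 * g^T H^(-1) g = 1.3943


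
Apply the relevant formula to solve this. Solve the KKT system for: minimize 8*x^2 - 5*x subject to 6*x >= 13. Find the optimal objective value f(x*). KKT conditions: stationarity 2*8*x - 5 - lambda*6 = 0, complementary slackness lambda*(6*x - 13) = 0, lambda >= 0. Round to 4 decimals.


Step 1: Try lambda = 0 (constraint inactive).
x_unc = 5/(2*8) = 0.3125
Check: 6*0.3125 = 1.875 < 13 -- violated!
Step 2: Constraint must be active: 6*x = 13
x* = 13/6 = 2.1667 (rounded; the exact value 13/6 is used below)
lambda = (2*8*(13/6) - 5)/6 = 4.9444
Step 3: Compute optimal value.
f(x*) = 8*(13/6)^2 - 5*(13/6) = 26.7222


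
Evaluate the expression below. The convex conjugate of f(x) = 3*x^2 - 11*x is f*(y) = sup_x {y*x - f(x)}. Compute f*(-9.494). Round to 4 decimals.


f*(y) = sup_x {y*x - a*x^2 - b*x} = sup_x {(y-b)*x - a*x^2}
FOC: (y - b) - 2a*x = 0 => x* = (y - b)/(2a)
x* = (-9.494 + 11)/(2*3) = 0.251
f*(-9.494) = (y-b)^2/(4a) = (-9.494 + 11)^2/(4*3)
= 2.268/12 = 0.189


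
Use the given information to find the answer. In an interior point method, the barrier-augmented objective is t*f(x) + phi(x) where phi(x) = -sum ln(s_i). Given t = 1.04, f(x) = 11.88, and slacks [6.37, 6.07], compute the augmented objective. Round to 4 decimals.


Step 1: Compute log-barrier.
ln values: [1.8516, 1.8034]
phi = -(1.8516 + 1.8034) = -3.655
Step 2: Compute augmented objective.
t*f(x) = 1.04*11.88 = 12.3552
Total = 12.3552 - 3.655 = 8.7002


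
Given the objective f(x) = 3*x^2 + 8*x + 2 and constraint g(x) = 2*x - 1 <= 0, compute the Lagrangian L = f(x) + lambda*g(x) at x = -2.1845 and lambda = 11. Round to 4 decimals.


Step 1: Evaluate f(x).
f(-2.1845) = 3*(-2.1845)^2 + 8*(-2.1845) + 2 = -1.1599
Step 2: Evaluate g(x).
g(-2.1845) = 2*-2.1845 - 1 = -5.369
Step 3: Compute Lagrangian.
L = -1.1599 + 11*-5.369 = -60.2189


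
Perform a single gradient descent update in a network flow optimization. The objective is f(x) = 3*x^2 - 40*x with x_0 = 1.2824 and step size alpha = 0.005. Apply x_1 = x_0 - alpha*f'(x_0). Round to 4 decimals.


We compute the gradient at x_0 and apply the update.
f'(x) = 6*x - 40
f'(1.2824) = 6*1.2824 - 40 = -32.3056
x_1 = 1.2824 - 0.005*-32.3056 = 1.4439


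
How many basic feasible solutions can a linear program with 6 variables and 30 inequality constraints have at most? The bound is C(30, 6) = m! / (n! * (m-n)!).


Each vertex corresponds to some choice of n active constraints out of m, so the number of vertices is at most C(m, n) = m! / (n!(m-n)!).
m = 30, n = 6
Numerator: 30 * 29 * 28 * 27 * 26 * 25
Denominator: 6! = 720
C(30, 6) = 593775


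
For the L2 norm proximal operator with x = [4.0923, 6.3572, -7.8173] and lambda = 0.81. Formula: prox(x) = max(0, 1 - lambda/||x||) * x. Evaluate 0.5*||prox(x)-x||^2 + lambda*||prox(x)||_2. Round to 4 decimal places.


Step 1: Compute ||x||.
||x|| = 10.8753
Step 2: Compute scaling factor.
scale = max(0, 1 - 0.81/10.8753) = 0.9255
Step 3: prox(x) = [3.7875, 5.8837, -7.2351]
||prox(x)|| = 10.0653
Step 4: Proximal objective.
0.5*||prox-x||^2 = 0.3281
lambda*||prox|| = 8.1529
Total = 8.4809


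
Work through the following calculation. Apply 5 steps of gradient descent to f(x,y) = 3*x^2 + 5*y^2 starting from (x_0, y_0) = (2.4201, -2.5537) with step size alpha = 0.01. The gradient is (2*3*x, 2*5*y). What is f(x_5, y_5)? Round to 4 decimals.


Gradient descent on f(x,y) = 3*x^2 + 5*y^2.
Starting point: (2.4201, -2.5537), alpha = 0.01
Step 1: grad_x = 2*3*2.4201 = 14.5206, grad_y = 2*5*-2.5537 = -25.537
  x_1 = 2.4201 - 0.01*14.5206 = 2.2749
  y_1 = -2.5537 - 0.01*-25.537 = -2.2983
Step 2: grad_x = 2*3*2.2749 = 13.6494, grad_y = 2*5*-2.2983 = -22.9833
  x_2 = 2.2749 - 0.01*13.6494 = 2.1384
  y_2 = -2.2983 - 0.01*-22.9833 = -2.0685
Step 3: grad_x = 2*3*2.1384 = 12.8304, grad_y = 2*5*-2.0685 = -20.685
  x_3 = 2.1384 - 0.01*12.8304 = 2.0101
  y_3 = -2.0685 - 0.01*-20.685 = -1.8616
Step 4: grad_x = 2*3*2.0101 = 12.0606, grad_y = 2*5*-1.8616 = -18.6165
  x_4 = 2.0101 - 0.01*12.0606 = 1.8895
  y_4 = -1.8616 - 0.01*-18.6165 = -1.6755
Step 5: grad_x = 2*3*1.8895 = 11.3369, grad_y = 2*5*-1.6755 = -16.7548
  x_5 = 1.8895 - 0.01*11.3369 = 1.7761
  y_5 = -1.6755 - 0.01*-16.7548 = -1.5079
f(1.7761, -1.5079) = 3*1.7761^2 + 5*(-1.5079)^2 = 20.8331


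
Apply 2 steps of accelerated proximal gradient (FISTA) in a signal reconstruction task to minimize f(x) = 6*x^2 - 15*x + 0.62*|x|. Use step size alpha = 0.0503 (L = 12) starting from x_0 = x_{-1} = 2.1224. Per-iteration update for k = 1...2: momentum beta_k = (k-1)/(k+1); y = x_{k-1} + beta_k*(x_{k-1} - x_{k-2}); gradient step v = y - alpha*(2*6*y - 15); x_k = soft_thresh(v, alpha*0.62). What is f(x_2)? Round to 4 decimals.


FISTA on f(x) = 6*x^2 - 15*x + 0.62*|x|
L = 12, alpha = 0.0503
Iteration 1: beta = 0.0, y = 2.1224 + 0.0*(2.1224 - 2.1224) = 2.1224
  grad(y) = 10.4688, v = y - alpha*grad = 1.5958
  prox(v) = soft_thresh(1.5958, 0.0312) = 1.5646
Iteration 2: beta = 0.3333, y = 1.5646 + 0.3333*(1.5646 - 2.1224) = 1.3787
  grad(y) = 1.5445, v = y - alpha*grad = 1.301
  prox(v) = soft_thresh(1.301, 0.0312) = 1.2698
f(x_2) = 6*1.2698^2 - 15*1.2698 + 0.62*|1.2698| = -8.5853


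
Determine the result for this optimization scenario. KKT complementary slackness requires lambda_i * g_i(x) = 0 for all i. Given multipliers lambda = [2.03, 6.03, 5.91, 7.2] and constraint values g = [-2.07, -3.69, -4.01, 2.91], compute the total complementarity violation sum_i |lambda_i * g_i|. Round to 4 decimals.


KKT complementary slackness check:
lambda_1 * g_1 = 2.03 * -2.07 = -4.2021
lambda_2 * g_2 = 6.03 * -3.69 = -22.2507
lambda_3 * g_3 = 5.91 * -4.01 = -23.6991
lambda_4 * g_4 = 7.2 * 2.91 = 20.952
Total violation = 4.2021 + 22.2507 + 23.6991 + 20.952 = 71.1039


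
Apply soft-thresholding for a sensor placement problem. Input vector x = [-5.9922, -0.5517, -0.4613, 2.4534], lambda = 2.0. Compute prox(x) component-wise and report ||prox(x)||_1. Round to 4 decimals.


Soft-thresholding with lambda = 2.0:
prox(-5.9922) = sign(-5.9922)*max(|-5.9922| - 2.0, 0) = -3.9922
prox(-0.5517) = sign(-0.5517)*max(|-0.5517| - 2.0, 0) = 0.0
prox(-0.4613) = sign(-0.4613)*max(|-0.4613| - 2.0, 0) = 0.0
prox(2.4534) = sign(2.4534)*max(|2.4534| - 2.0, 0) = 0.4534
prox(x) = [-3.9922, 0.0, 0.0, 0.4534]
||prox(x)||_1 = 3.9922 + 0.0 + 0.0 + 0.4534 = 4.4456


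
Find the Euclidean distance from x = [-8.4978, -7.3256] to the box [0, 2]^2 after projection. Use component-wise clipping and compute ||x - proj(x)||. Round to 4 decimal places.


Project each component onto [0, 2].
clip(-8.4978) = 0.0, clip(-7.3256) = 0.0
Projection = [0.0, 0.0]
Squared diffs: [72.2126, 53.6644]
Distance = sqrt(125.877) = 11.2195


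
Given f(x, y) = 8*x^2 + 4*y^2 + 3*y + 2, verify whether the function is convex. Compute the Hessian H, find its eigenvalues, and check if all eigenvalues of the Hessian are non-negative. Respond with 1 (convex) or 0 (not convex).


The Hessian of f(x,y) = 8*x^2 + 4*y^2 + 3*y + 2 is:
H = [[16, 0], [0, 8]]
Trace = 16 + 8 = 24
Determinant = 16*8 - (0)^2 = 128
Discriminant = (24)^2 - 4*128 = 64.0
Eigenvalues: lambda_1 = 8.0, lambda_2 = 16.0
The function is convex.

1


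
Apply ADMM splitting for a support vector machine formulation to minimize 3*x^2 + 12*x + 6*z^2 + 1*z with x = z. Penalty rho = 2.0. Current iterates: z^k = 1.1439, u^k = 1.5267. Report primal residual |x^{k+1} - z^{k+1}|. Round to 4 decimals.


ADMM iteration with rho = 2.0, z^k = 1.1439, u^k = 1.5267
Step 1: x-update.
Minimize 3*x^2 + 12*x + (2.0/2)*(x - 1.1439 + 1.5267)^2
FOC: (2*3 + 2.0)*x = -12 + 2.0*(1.1439 - 1.5267)
x^{k+1} = -1.5957
Step 2: z-update.
Minimize 6*z^2 + 1*z + (2.0/2)*(-1.5957 - z + 1.5267)^2
FOC: (2*6 + 2.0)*z = -1 + 2.0*(-1.5957 + 1.5267)
z^{k+1} = -0.0813
Step 3: u-update.
u^{k+1} = 1.5267 - 1.5957 + 0.0813 = 0.0123
Step 4: Primal residual = |-1.5957 + 0.0813| = 1.5144


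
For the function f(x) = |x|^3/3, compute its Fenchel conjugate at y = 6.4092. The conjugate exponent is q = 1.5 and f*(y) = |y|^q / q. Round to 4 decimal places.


The conjugate exponent q satisfies 1/p + 1/q = 1.
p = 3, so q = 3/(3 - 1) = 1.5
|y|^q = 6.4092^1.5 = 16.2258
f*(6.4092) = 16.2258 / 1.5 = 10.8172


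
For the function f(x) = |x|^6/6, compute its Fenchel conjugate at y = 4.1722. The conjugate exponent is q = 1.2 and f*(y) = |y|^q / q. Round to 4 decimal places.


The conjugate exponent q satisfies 1/p + 1/q = 1.
p = 6, so q = 6/(6 - 1) = 1.2
|y|^q = 4.1722^1.2 = 5.5519
f*(4.1722) = 5.5519 / 1.2 = 4.6265


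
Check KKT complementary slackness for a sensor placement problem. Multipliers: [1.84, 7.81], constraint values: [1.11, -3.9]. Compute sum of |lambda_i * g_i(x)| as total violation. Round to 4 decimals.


KKT complementary slackness check:
lambda_1 * g_1 = 1.84 * 1.11 = 2.0424
lambda_2 * g_2 = 7.81 * -3.9 = -30.459
Total violation = 2.0424 + 30.459 = 32.5014


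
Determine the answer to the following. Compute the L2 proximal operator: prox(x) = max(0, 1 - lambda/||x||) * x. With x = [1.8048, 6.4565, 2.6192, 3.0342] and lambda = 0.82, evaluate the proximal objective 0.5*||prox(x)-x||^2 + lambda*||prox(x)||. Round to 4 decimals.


Step 1: Compute ||x||.
||x|| = 7.8109
Step 2: Compute scaling factor.
scale = max(0, 1 - 0.82/7.8109) = 0.895
Step 3: prox(x) = [1.6153, 5.7787, 2.3442, 2.7157]
||prox(x)|| = 6.9909
Step 4: Proximal objective.
0.5*||prox-x||^2 = 0.3362
lambda*||prox|| = 5.7325
Total = 6.0687


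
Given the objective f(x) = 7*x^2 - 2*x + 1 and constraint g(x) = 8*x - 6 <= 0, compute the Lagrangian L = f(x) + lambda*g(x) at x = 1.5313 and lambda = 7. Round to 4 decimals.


Step 1: Evaluate f(x).
f(1.5313) = 7*1.5313^2 - 2*1.5313 + 1 = 14.3516
Step 2: Evaluate g(x).
g(1.5313) = 8*1.5313 - 6 = 6.2504
Step 3: Compute Lagrangian.
L = 14.3516 + 7*6.2504 = 58.1044


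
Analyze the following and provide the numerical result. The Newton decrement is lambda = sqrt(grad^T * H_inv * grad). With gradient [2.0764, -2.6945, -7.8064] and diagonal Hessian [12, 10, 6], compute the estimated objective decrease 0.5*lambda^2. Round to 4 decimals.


Step 1: H is diagonal, so H^(-1) * g = [0.173, -0.2695, -1.3011].
Step 2: g^T H^(-1) g = sum_i g_i^2 / H_ii
  = (2.0764)^2/12 + (-2.6945)^2/10 + (-7.8064)^2/6
  = 0.3593 + 0.726 + 10.1566 = 11.242
Step 3: Objective decrease = 0.5 * g^T H^(-1) g = 5.621


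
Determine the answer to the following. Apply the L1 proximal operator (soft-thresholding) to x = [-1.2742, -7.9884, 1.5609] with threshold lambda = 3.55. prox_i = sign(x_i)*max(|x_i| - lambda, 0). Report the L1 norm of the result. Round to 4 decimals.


Soft-thresholding with lambda = 3.55:
prox(-1.2742) = sign(-1.2742)*max(|-1.2742| - 3.55, 0) = 0.0
prox(-7.9884) = sign(-7.9884)*max(|-7.9884| - 3.55, 0) = -4.4384
prox(1.5609) = sign(1.5609)*max(|1.5609| - 3.55, 0) = 0.0
prox(x) = [0.0, -4.4384, 0.0]
||prox(x)||_1 = 0.0 + 4.4384 + 0.0 = 4.4384


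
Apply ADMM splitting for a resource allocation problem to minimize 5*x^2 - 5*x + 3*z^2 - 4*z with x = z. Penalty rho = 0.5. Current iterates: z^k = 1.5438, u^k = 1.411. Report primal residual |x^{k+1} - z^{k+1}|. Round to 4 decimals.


ADMM iteration with rho = 0.5, z^k = 1.5438, u^k = 1.411
Step 1: x-update.
Minimize 5*x^2 - 5*x + (0.5/2)*(x - 1.5438 + 1.411)^2
FOC: (2*5 + 0.5)*x = 5 + 0.5*(1.5438 - 1.411)
x^{k+1} = 0.4825
Step 2: z-update.
Minimize 3*z^2 - 4*z + (0.5/2)*(0.4825 - z + 1.411)^2
FOC: (2*3 + 0.5)*z = 4 + 0.5*(0.4825 + 1.411)
z^{k+1} = 0.761
Step 3: u-update.
u^{k+1} = 1.411 + 0.4825 - 0.761 = 1.1325
Step 4: Primal residual = |0.4825 - 0.761| = 0.2785


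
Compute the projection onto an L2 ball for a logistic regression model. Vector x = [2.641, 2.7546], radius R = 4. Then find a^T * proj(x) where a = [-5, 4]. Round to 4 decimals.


Step 1: Compute ||x|| (intermediates to 6 decimals).
||x|| = sqrt(2.641^2 + 2.7546^2) = 3.816111
Step 2: Project.
Since ||x|| <= R, proj = x (no scaling needed).
proj(x) = [2.641, 2.7546]
Step 3: Dot product.
a^T * proj(x) = -5*2.641 + 4*2.7546 = -2.1866


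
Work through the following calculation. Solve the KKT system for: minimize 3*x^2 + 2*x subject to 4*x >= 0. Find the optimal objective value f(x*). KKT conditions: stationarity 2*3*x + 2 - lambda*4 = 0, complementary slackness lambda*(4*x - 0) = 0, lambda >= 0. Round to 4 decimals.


Step 1: Try lambda = 0 (constraint inactive).
x_unc = -2/(2*3) = -0.3333
Check: 4*-0.3333 = -1.3332 < 0 -- violated!
Step 2: Constraint must be active: 4*x = 0
x* = 0/4 = 0.0
lambda = (2*3*0.0 + 2)/4 = 0.5
Step 3: Compute optimal value.
f(x*) = 3*0.0^2 + 2*0.0 = 0.0


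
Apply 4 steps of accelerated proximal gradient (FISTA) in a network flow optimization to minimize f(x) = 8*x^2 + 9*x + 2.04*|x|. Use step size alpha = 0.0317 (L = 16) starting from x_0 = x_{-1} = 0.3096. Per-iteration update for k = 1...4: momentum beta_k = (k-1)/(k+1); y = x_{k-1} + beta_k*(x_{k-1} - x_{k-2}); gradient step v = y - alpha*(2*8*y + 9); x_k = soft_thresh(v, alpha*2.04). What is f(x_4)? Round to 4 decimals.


FISTA on f(x) = 8*x^2 + 9*x + 2.04*|x|
L = 16, alpha = 0.0317
Iteration 1: beta = 0.0, y = 0.3096 + 0.0*(0.3096 - 0.3096) = 0.3096
  grad(y) = 13.9536, v = y - alpha*grad = -0.1327
  prox(v) = soft_thresh(-0.1327, 0.0647) = -0.0681
Iteration 2: beta = 0.3333, y = -0.0681 + 0.3333*(-0.0681 - 0.3096) = -0.1939
  grad(y) = 5.8968, v = y - alpha*grad = -0.3809
  prox(v) = soft_thresh(-0.3809, 0.0647) = -0.3162
Iteration 3: beta = 0.5, y = -0.3162 + 0.5*(-0.3162 + 0.0681) = -0.4403
  grad(y) = 1.9555, v = y - alpha*grad = -0.5023
  prox(v) = soft_thresh(-0.5023, 0.0647) = -0.4376
Iteration 4: beta = 0.6, y = -0.4376 + 0.6*(-0.4376 + 0.3162) = -0.5104
  grad(y) = 0.833, v = y - alpha*grad = -0.5368
  prox(v) = soft_thresh(-0.5368, 0.0647) = -0.4722
f(x_4) = 8*(-0.4722)^2 + 9*(-0.4722) + 2.04*|-0.4722| = -1.5027


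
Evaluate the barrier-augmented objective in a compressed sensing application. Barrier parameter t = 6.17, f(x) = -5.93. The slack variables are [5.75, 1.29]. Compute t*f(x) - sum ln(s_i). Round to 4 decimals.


Step 1: Compute log-barrier.
ln values: [1.7492, 0.2546]
phi = -(1.7492 + 0.2546) = -2.0038
Step 2: Compute augmented objective.
t*f(x) = 6.17*-5.93 = -36.5881
Total = -36.5881 - 2.0038 = -38.5919


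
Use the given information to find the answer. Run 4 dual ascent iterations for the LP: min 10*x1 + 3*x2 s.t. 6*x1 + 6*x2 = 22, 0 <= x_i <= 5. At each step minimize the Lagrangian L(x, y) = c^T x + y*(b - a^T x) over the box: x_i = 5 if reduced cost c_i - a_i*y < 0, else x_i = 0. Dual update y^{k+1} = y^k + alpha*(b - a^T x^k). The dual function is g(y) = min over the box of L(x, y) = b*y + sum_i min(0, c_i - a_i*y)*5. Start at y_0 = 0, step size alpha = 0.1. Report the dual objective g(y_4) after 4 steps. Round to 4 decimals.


Dual ascent for LP: min 10*x1 + 3*x2, 6*x1 + 6*x2 = 22, 0 <= x_i <= 5
Step 1: y^k = 0.0, reduced costs: (10.0, 3.0)
  x^k = (0.0, 0.0), subgradient = b - a^T x = 22.0
  y^{k+1} = 0.0 + 0.1*22.0 = 2.2
Step 2: y^k = 2.2, reduced costs: (-3.2, -10.2)
  x^k = (5.0, 5.0), subgradient = b - a^T x = -38.0
  y^{k+1} = 2.2 + 0.1*-38.0 = -1.6
Step 3: y^k = -1.6, reduced costs: (19.6, 12.6)
  x^k = (0.0, 0.0), subgradient = b - a^T x = 22.0
  y^{k+1} = -1.6 + 0.1*22.0 = 0.6
Step 4: y^k = 0.6, reduced costs: (6.4, -0.6)
  x^k = (0.0, 5.0), subgradient = b - a^T x = -8.0
  y^{k+1} = 0.6 + 0.1*-8.0 = -0.2
Dual objective at y_4 = -0.2: reduced costs (11.2, 4.2), box minimizer x = (0.0, 0.0)
g(y_4) = b*y + (c1 - a1*y)*x1 + (c2 - a2*y)*x2 = 22*(-0.2) + 11.2*0.0 + 4.2*0.0 = -4.4 + 0.0 + 0.0 = -4.4


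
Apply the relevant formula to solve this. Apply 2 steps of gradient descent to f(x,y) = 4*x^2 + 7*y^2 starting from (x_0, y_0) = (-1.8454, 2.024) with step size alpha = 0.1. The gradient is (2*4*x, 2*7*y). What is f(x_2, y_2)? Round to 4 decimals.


Gradient descent on f(x,y) = 4*x^2 + 7*y^2.
Starting point: (-1.8454, 2.024), alpha = 0.1
Step 1: grad_x = 2*4*-1.8454 = -14.7632, grad_y = 2*7*2.024 = 28.336
  x_1 = -1.8454 - 0.1*-14.7632 = -0.3691
  y_1 = 2.024 - 0.1*28.336 = -0.8096
Step 2: grad_x = 2*4*-0.3691 = -2.9526, grad_y = 2*7*-0.8096 = -11.3344
  x_2 = -0.3691 - 0.1*-2.9526 = -0.0738
  y_2 = -0.8096 - 0.1*-11.3344 = 0.3238
f(-0.0738, 0.3238) = 4*(-0.0738)^2 + 7*0.3238^2 = 0.7559


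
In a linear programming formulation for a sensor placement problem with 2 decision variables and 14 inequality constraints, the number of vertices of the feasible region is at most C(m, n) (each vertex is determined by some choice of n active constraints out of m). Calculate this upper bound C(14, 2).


Each vertex corresponds to some choice of n active constraints out of m, so the number of vertices is at most C(m, n) = m! / (n!(m-n)!).
m = 14, n = 2
Numerator: 14 * 13
Denominator: 2! = 2
C(14, 2) = 91


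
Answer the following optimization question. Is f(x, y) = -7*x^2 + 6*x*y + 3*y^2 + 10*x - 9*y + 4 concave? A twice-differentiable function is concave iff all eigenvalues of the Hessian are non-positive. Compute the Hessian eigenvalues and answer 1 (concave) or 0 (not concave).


The Hessian of f(x,y) = -7*x^2 + 6*x*y + 3*y^2 + 10*x - 9*y + 4 is:
H = [[-14, 6], [6, 6]]
Trace = -14 + 6 = -8
Determinant = -14*6 - (6)^2 = -120
Discriminant = (-8)^2 - 4*-120 = 544.0
Eigenvalues: lambda_1 = -15.6619, lambda_2 = 7.6619
The function is not concave.

0


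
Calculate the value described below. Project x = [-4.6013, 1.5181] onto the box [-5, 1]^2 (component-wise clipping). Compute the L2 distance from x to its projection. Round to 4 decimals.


Project each component onto [-5, 1].
clip(-4.6013) = -4.6013, clip(1.5181) = 1.0
Projection = [-4.6013, 1.0]
Squared diffs: [0.0, 0.2684]
Distance = sqrt(0.2684) = 0.5181


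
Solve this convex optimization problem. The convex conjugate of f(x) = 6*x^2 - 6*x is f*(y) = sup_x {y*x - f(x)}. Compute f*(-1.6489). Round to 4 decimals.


f*(y) = sup_x {y*x - a*x^2 - b*x} = sup_x {(y-b)*x - a*x^2}
FOC: (y - b) - 2a*x = 0 => x* = (y - b)/(2a)
x* = (-1.6489 + 6)/(2*6) = 0.3626
f*(-1.6489) = (y-b)^2/(4a) = (-1.6489 + 6)^2/(4*6)
= 18.9321/24 = 0.7888


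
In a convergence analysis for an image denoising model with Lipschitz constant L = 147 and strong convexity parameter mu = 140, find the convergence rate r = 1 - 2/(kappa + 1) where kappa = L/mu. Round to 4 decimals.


Step 1: Compute the condition number.
kappa = L/mu = 147/140 = 1.05
Step 2: Compute the convergence rate.
r = 1 - 2/(kappa + 1) = 1 - 2*mu/(L + mu) = (L - mu)/(L + mu) = 7/287 = 0.0244


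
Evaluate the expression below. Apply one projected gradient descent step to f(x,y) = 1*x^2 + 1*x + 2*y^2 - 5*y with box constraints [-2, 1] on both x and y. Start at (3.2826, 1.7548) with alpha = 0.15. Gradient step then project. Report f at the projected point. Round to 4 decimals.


Step 1: Compute gradient at (3.2826, 1.7548).
grad_x = 2*1*3.2826 + 1 = 7.5652
grad_y = 2*2*1.7548 - 5 = 2.0192
Step 2: Gradient step.
x_raw = 3.2826 - 0.15*7.5652 = 2.1478
y_raw = 1.7548 - 0.15*2.0192 = 1.4519
Step 3: Project onto [-2, 1].
x_proj = clip(2.1478) = 1.0
y_proj = clip(1.4519) = 1.0
Step 4: Evaluate f.
f(1.0, 1.0) = -1.0


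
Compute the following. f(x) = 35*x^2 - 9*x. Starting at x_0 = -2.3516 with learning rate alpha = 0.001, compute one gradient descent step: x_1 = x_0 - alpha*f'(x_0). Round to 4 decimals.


We compute the gradient at x_0 and apply the update.
f'(x) = 70*x - 9
f'(-2.3516) = 70*-2.3516 - 9 = -173.612
x_1 = -2.3516 - 0.001*-173.612 = -2.178


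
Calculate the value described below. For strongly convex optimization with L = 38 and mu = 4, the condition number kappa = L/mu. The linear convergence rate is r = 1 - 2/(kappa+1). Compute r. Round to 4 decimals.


Step 1: Compute the condition number.
kappa = L/mu = 38/4 = 9.5
Step 2: Compute the convergence rate.
r = 1 - 2/(kappa + 1) = 1 - 2*mu/(L + mu) = (L - mu)/(L + mu) = 34/42 = 0.8095


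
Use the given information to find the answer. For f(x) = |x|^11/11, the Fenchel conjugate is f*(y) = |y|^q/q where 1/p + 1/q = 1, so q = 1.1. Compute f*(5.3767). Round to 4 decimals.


The conjugate exponent q satisfies 1/p + 1/q = 1.
p = 11, so q = 11/(11 - 1) = 1.1
|y|^q = 5.3767^1.1 = 6.3616
f*(5.3767) = 6.3616 / 1.1 = 5.7833


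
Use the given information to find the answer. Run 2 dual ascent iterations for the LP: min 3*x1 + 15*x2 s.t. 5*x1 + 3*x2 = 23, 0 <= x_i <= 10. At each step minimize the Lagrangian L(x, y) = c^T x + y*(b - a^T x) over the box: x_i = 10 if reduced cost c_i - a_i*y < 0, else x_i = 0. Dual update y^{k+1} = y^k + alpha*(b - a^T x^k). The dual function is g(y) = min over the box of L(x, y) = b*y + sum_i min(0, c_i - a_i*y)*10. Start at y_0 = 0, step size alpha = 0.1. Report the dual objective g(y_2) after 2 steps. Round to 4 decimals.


Dual ascent for LP: min 3*x1 + 15*x2, 5*x1 + 3*x2 = 23, 0 <= x_i <= 10
Step 1: y^k = 0.0, reduced costs: (3.0, 15.0)
  x^k = (0.0, 0.0), subgradient = b - a^T x = 23.0
  y^{k+1} = 0.0 + 0.1*23.0 = 2.3
Step 2: y^k = 2.3, reduced costs: (-8.5, 8.1)
  x^k = (10.0, 0.0), subgradient = b - a^T x = -27.0
  y^{k+1} = 2.3 + 0.1*-27.0 = -0.4
Dual objective at y_2 = -0.4: reduced costs (5.0, 16.2), box minimizer x = (0.0, 0.0)
g(y_2) = b*y + (c1 - a1*y)*x1 + (c2 - a2*y)*x2 = 23*(-0.4) + 5.0*0.0 + 16.2*0.0 = -9.2 + 0.0 + 0.0 = -9.2


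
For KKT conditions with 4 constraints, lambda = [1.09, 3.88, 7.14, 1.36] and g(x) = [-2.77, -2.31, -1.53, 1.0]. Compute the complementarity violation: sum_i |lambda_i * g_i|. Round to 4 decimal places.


KKT complementary slackness check:
lambda_1 * g_1 = 1.09 * -2.77 = -3.0193
lambda_2 * g_2 = 3.88 * -2.31 = -8.9628
lambda_3 * g_3 = 7.14 * -1.53 = -10.9242
lambda_4 * g_4 = 1.36 * 1.0 = 1.36
Total violation = 3.0193 + 8.9628 + 10.9242 + 1.36 = 24.2663


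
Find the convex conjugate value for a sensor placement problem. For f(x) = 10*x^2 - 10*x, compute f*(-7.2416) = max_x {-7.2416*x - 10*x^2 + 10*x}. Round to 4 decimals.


f*(y) = sup_x {y*x - a*x^2 - b*x} = sup_x {(y-b)*x - a*x^2}
FOC: (y - b) - 2a*x = 0 => x* = (y - b)/(2a)
x* = (-7.2416 + 10)/(2*10) = 0.1379
f*(-7.2416) = (y-b)^2/(4a) = (-7.2416 + 10)^2/(4*10)
= 7.6088/40 = 0.1902


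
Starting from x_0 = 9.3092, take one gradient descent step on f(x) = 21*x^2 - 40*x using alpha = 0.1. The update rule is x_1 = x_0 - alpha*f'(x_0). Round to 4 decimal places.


We compute the gradient at x_0 and apply the update.
f'(x) = 42*x - 40
f'(9.3092) = 42*9.3092 - 40 = 350.9864
x_1 = 9.3092 - 0.1*350.9864 = -25.7894


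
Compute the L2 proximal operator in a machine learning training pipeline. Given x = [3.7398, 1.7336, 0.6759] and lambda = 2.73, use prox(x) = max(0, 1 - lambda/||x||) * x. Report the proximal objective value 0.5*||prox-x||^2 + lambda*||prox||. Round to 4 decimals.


Step 1: Compute ||x||.
||x|| = 4.1771
Step 2: Compute scaling factor.
scale = max(0, 1 - 2.73/4.1771) = 0.3464
Step 3: prox(x) = [1.2956, 0.6006, 0.2342]
||prox(x)|| = 1.4471
Step 4: Proximal objective.
0.5*||prox-x||^2 = 3.7265
lambda*||prox|| = 3.9506
Total = 7.6771


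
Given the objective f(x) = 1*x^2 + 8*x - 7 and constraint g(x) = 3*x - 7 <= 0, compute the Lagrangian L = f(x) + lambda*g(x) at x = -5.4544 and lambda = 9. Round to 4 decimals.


Step 1: Evaluate f(x).
f(-5.4544) = 1*(-5.4544)^2 + 8*(-5.4544) - 7 = -20.8847
Step 2: Evaluate g(x).
g(-5.4544) = 3*-5.4544 - 7 = -23.3632
Step 3: Compute Lagrangian.
L = -20.8847 + 9*-23.3632 = -231.1535


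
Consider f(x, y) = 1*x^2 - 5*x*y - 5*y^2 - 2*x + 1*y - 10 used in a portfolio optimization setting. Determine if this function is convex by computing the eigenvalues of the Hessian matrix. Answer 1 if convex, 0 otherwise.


The Hessian of f(x,y) = 1*x^2 - 5*x*y - 5*y^2 - 2*x + 1*y - 10 is:
H = [[2, -5], [-5, -10]]
Trace = 2 - 10 = -8
Determinant = 2*-10 - (-5)^2 = -45
Discriminant = (-8)^2 - 4*-45 = 244.0
Eigenvalues: lambda_1 = -11.8102, lambda_2 = 3.8102
The function is not convex.

0


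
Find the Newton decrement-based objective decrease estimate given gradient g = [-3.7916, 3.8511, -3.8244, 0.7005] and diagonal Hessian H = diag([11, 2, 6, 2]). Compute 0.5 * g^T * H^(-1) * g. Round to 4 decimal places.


Step 1: H is diagonal, so H^(-1) * g = [-0.3447, 1.9256, -0.6374, 0.3503].
Step 2: g^T H^(-1) g = sum_i g_i^2 / H_ii
  = (-3.7916)^2/11 + (3.8511)^2/2 + (-3.8244)^2/6 + (0.7005)^2/2
  = 1.3069 + 7.4155 + 2.4377 + 0.2454 = 11.4054
Step 3: Objective decrease = 0.5 * g^T H^(-1) g = 5.7027


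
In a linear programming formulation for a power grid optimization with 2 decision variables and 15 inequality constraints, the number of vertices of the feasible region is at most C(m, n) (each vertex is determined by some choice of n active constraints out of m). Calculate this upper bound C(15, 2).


Each vertex corresponds to some choice of n active constraints out of m, so the number of vertices is at most C(m, n) = m! / (n!(m-n)!).
m = 15, n = 2
Numerator: 15 * 14
Denominator: 2! = 2
C(15, 2) = 105


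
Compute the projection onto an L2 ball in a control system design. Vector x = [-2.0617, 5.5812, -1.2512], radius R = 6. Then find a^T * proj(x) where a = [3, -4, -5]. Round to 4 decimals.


Step 1: Compute ||x|| (intermediates to 6 decimals).
||x|| = sqrt((-2.0617)^2 + 5.5812^2 + (-1.2512)^2) = 6.079959
Step 2: Project.
Since ||x|| > R, scale = R/||x|| = 6/6.079959 = 0.986849, proj(x) = scale * x
proj(x) = [-2.034587, 5.507802, -1.234745]
Step 3: Dot product.
a^T * proj(x) = 3*(-2.034587) - 4*5.507802 - 5*(-1.234745) = -21.9612
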